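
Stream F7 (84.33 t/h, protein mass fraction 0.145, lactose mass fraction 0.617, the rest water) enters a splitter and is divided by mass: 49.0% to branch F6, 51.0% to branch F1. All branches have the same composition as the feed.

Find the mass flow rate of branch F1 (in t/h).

43.01 t/h

Branch F1 flow = 0.510×84.33 = 43.008 t/h.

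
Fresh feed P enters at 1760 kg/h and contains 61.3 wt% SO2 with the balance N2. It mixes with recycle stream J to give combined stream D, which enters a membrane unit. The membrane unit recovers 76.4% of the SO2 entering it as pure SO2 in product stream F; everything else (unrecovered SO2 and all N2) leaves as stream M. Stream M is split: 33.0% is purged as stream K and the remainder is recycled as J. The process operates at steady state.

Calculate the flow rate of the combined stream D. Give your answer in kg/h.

3346 kg/h

N2 enters only via P and leaves only via the purge: 1760×0.387 = 0.330×(N2 in M), and the membrane unit passes all N2, so N2 in D = N2 in M = 2064 kg/h.
SO2 in D: m_A = 1760×0.613 + (1−0.330)·(1−0.764)·m_A, so m_A = 1078.9/0.8419 = 1281.5 kg/h.
D = 1281.5 + 2064 = 3345.5 kg/h.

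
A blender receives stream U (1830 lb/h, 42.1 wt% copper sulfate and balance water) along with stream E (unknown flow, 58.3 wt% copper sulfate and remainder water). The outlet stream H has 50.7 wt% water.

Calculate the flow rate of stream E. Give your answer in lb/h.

Let E be the unknown flow. Total out = 1830 + E.
water balance: 1059.6 + 0.417·E = 0.507·(1830 + E)
(0.417 − 0.507)·E = 0.507×1830 − 1059.6 = -131.76
E = -131.76 / -0.090 = 1464 lb/h

1464 lb/h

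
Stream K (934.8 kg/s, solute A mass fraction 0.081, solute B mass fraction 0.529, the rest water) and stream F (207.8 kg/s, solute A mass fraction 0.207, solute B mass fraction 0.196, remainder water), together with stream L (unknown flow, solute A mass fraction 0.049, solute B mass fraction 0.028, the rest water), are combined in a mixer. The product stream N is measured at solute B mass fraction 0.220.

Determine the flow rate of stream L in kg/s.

Let L be the unknown flow. Total out = 1142.6 + L.
solute B balance: 535.24 + 0.028·L = 0.220·(1142.6 + L)
(0.028 − 0.220)·L = 0.220×1142.6 − 535.24 = -283.87
L = -283.87 / -0.192 = 1478.5 kg/s

1478 kg/s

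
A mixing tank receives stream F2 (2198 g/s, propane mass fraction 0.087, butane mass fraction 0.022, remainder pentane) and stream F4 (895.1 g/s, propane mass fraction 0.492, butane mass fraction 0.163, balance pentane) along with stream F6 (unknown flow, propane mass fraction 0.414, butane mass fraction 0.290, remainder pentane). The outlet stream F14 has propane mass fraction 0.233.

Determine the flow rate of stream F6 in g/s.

Let F6 be the unknown flow. Total out = 3093.1 + F6.
propane balance: 631.62 + 0.414·F6 = 0.233·(3093.1 + F6)
(0.414 − 0.233)·F6 = 0.233×3093.1 − 631.62 = 89.077
F6 = 89.077 / 0.181 = 492.14 g/s

492.1 g/s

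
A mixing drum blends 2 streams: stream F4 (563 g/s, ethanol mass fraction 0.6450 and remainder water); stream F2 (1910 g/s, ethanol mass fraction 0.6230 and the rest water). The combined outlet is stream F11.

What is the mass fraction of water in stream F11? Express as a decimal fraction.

Total flow out = 563 + 1910 = 2473 g/s.
water in = 563×0.355 + 1910×0.377 = 919.94 g/s.
water mass fraction in F11 = 919.94/2473 = 0.3720.

0.3720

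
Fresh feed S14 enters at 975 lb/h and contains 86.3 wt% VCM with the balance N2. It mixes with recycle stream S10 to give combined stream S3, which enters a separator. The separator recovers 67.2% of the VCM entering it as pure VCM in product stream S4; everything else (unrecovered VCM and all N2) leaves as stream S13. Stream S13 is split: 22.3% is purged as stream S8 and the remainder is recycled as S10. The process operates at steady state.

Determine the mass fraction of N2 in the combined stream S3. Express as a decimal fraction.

0.347

N2 enters only via S14 and leaves only via the purge: 975×0.137 = 0.223×(N2 in S13), and the separator passes all N2, so N2 in S3 = N2 in S13 = 598.99 lb/h.
VCM in S3: m_A = 975×0.863 + (1−0.223)·(1−0.672)·m_A, so m_A = 841.42/0.7451 = 1129.2 lb/h.
S3 = 1129.2 + 598.99 = 1728.2 lb/h.
N2 fraction in S3 = 598.99/1728.2 = 0.347.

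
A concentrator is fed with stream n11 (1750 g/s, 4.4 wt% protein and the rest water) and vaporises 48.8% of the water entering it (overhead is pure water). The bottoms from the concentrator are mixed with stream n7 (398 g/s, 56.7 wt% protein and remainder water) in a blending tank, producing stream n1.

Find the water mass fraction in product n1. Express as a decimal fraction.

0.773

Vapour removed = 0.488×0.956×1750 = 816.42 g/s; concentrate = 933.58 g/s.
water reaching the mixer = 856.58 (from concentrate) + 398×0.433 = 1028.9 g/s.
Product flow = 933.58 + 398 = 1331.6 g/s; water fraction = 0.773.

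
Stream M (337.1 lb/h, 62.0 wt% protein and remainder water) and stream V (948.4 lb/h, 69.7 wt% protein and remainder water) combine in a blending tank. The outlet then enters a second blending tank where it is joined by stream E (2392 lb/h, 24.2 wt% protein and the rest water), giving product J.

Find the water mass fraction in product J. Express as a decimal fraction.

Overall, product flow = 3677.5 lb/h.
water in = 337.1×0.380 + 948.4×0.303 + 2392×0.758 = 2228.6 lb/h.
water fraction in J = 0.606.

0.606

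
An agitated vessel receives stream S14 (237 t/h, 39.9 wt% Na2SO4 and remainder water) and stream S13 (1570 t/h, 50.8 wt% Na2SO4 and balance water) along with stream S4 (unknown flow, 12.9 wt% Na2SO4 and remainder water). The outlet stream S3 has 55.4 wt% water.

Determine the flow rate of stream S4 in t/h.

271.9 t/h

Let S4 be the unknown flow. Total out = 1807 + S4.
water balance: 914.88 + 0.871·S4 = 0.554·(1807 + S4)
(0.871 − 0.554)·S4 = 0.554×1807 − 914.88 = 86.201
S4 = 86.201 / 0.317 = 271.93 t/h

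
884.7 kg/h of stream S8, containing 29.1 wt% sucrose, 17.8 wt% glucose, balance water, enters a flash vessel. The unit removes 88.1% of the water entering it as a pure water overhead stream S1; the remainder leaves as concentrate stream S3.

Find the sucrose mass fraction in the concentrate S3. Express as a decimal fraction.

sucrose is not removed: 884.7×0.291 = 257.45 kg/h of sucrose enters S3.
water entering = 884.7×0.531 = 469.78 kg/h; overhead removed = 0.881×469.78 = 413.87 kg/h.
Concentrate = 884.7 − 413.87 = 470.83 kg/h.
Mass fraction = 257.45/470.83 = 0.5468.

0.5468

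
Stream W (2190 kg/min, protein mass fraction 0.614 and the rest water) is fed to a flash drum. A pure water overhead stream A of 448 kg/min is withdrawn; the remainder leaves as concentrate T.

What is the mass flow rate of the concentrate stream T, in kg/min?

1742 kg/min

Concentrate = 2190 − 448 = 1742 kg/min.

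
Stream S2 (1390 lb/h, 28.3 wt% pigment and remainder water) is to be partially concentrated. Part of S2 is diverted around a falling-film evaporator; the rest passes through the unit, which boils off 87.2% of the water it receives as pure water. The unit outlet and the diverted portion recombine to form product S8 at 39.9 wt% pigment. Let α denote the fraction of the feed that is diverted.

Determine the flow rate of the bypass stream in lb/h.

All 1390×0.283 = 393.37 lb/h of pigment reaches S8, so S8 = 393.37/0.399 = 985.89 lb/h and vapour = 404.11 lb/h.
The evaporator receives (1−α)·1390 of feed at 0.717 water and removes 0.872 of that water:
0.872×0.717×(1−α)×1390 = 404.11
(1−α) = 404.11/869.06 = 0.4650;  α = 0.5350.
Bypass flow = 0.5350×1390 = 743.66 lb/h.

743.7 lb/h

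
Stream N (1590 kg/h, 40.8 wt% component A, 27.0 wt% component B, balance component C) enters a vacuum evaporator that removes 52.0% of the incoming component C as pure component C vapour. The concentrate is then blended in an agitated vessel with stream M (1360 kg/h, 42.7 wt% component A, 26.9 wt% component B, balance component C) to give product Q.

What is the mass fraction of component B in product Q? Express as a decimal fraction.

0.296

Vapour removed = 0.520×0.322×1590 = 266.23 kg/h; concentrate = 1323.8 kg/h.
component B reaching the mixer = 429.3 (from concentrate) + 1360×0.269 = 795.14 kg/h.
Product flow = 1323.8 + 1360 = 2683.8 kg/h; component B fraction = 0.296.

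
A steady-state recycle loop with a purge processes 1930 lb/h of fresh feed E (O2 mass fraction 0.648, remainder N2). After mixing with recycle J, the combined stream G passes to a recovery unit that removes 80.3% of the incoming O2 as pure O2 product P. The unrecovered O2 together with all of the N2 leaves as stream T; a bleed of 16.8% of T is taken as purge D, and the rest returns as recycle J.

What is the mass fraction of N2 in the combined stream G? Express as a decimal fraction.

0.730

N2 enters only via E and leaves only via the purge: 1930×0.352 = 0.168×(N2 in T), and the recovery unit passes all N2, so N2 in G = N2 in T = 4043.8 lb/h.
O2 in G: m_A = 1930×0.648 + (1−0.168)·(1−0.803)·m_A, so m_A = 1250.6/0.8361 = 1495.8 lb/h.
G = 1495.8 + 4043.8 = 5539.6 lb/h.
N2 fraction in G = 4043.8/5539.6 = 0.730.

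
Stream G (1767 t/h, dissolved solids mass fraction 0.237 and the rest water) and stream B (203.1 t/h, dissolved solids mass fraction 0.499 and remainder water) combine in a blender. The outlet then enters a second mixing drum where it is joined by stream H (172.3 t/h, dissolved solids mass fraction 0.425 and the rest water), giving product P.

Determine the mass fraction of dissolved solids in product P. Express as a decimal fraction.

Overall, product flow = 2142.4 t/h.
dissolved solids in = 1767×0.237 + 203.1×0.499 + 172.3×0.425 = 593.35 t/h.
dissolved solids fraction in P = 0.277.

0.277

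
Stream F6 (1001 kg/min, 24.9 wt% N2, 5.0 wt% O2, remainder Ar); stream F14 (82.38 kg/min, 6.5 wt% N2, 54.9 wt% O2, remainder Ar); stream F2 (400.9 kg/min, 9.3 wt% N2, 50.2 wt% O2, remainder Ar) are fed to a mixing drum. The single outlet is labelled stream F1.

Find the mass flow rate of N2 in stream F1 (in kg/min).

N2 out = N2 in = 1001×0.249 + 82.38×0.065 + 400.9×0.093 = 291.89 kg/min.

291.9 kg/min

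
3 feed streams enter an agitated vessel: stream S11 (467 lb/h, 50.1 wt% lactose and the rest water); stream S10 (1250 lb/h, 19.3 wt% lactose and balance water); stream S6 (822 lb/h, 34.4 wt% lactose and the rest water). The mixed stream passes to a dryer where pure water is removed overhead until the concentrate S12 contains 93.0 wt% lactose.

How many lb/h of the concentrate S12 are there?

815 lb/h

lactose entering = 467×0.501 + 1250×0.193 + 822×0.344 = 757.99 lb/h.
All lactose reports to S12, so S12 = 757.99/0.930 = 815.04 lb/h.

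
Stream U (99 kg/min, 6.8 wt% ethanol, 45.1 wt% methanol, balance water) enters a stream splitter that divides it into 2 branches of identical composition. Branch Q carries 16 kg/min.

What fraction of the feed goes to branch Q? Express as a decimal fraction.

Fraction to Q = 16/99 = 0.1616.

0.162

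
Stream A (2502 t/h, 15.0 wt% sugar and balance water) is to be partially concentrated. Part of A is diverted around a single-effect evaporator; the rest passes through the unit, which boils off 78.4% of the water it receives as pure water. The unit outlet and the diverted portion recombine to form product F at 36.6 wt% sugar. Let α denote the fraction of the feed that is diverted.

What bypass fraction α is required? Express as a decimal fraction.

0.114

All 2502×0.150 = 375.3 t/h of sugar reaches F, so F = 375.3/0.366 = 1025.4 t/h and vapour = 1476.6 t/h.
The evaporator receives (1−α)·2502 of feed at 0.850 water and removes 0.784 of that water:
0.784×0.850×(1−α)×2502 = 1476.6
(1−α) = 1476.6/1667.3 = 0.8856;  α = 0.1144.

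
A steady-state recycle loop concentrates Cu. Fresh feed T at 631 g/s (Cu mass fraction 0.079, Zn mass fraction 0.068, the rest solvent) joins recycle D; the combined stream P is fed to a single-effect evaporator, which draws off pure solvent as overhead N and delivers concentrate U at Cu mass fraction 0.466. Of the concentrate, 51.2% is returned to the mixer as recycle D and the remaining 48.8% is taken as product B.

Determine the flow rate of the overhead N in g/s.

Overall Cu balance (none leaves overhead): Cu in fresh feed = Cu in product, i.e. 631×0.079 = (1−0.512)·U·0.466.
U = 49.849/(0.466×0.488) = 219.21 g/s.
Recycle D = 0.512×219.21 = 112.23 g/s.
Combined feed P = 631 + 112.23 = 743.23 g/s.
Overhead N = P − U = 743.23 − 219.21 = 524.03 g/s.

524 g/s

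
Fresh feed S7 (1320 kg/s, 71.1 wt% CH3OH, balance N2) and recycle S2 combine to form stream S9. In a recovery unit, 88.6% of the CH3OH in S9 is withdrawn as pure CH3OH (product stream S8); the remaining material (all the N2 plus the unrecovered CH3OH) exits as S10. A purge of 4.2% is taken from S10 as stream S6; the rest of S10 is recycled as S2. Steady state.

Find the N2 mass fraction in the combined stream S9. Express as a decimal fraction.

0.896

N2 enters only via S7 and leaves only via the purge: 1320×0.289 = 0.042×(N2 in S10), and the recovery unit passes all N2, so N2 in S9 = N2 in S10 = 9082.9 kg/s.
CH3OH in S9: m_A = 1320×0.711 + (1−0.042)·(1−0.886)·m_A, so m_A = 938.52/0.8908 = 1053.6 kg/s.
S9 = 1053.6 + 9082.9 = 10136 kg/s.
N2 fraction in S9 = 9082.9/10136 = 0.896.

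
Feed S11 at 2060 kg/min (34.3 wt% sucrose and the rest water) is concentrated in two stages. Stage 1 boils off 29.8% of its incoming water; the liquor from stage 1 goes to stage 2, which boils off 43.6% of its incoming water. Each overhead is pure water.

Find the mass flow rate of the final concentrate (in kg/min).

water in feed = 2060×0.657 = 1353.4 kg/min.
After stage 1: water left = (1−0.298)×1353.4 = 950.1; stream total = 1656.7 kg/min.
After stage 2: water left = (1−0.436)×950.1 = 535.86; final concentrate = 1242.4 kg/min.

1242 kg/min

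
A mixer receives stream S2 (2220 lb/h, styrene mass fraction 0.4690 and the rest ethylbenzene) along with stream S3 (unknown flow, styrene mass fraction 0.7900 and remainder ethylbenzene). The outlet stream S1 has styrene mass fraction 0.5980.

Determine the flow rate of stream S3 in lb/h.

1492 lb/h

Let S3 be the unknown flow. Total out = 2220 + S3.
styrene balance: 1041.2 + 0.790·S3 = 0.598·(2220 + S3)
(0.790 − 0.598)·S3 = 0.598×2220 − 1041.2 = 286.38
S3 = 286.38 / 0.192 = 1491.6 lb/h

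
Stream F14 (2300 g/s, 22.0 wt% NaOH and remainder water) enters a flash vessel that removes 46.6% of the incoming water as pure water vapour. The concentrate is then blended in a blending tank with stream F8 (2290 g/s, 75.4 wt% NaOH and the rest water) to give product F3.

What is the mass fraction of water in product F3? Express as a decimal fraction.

0.405

Vapour removed = 0.466×0.780×2300 = 836 g/s; concentrate = 1464 g/s.
water reaching the mixer = 958 (from concentrate) + 2290×0.246 = 1521.3 g/s.
Product flow = 1464 + 2290 = 3754 g/s; water fraction = 0.405.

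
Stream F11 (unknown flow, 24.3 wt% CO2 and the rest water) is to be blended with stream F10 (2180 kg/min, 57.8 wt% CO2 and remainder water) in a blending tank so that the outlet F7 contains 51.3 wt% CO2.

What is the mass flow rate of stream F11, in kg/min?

524.8 kg/min

Let F11 be the unknown flow. Total out = 2180 + F11.
CO2 balance: 1260 + 0.243·F11 = 0.513·(2180 + F11)
(0.243 − 0.513)·F11 = 0.513×2180 − 1260 = -141.7
F11 = -141.7 / -0.270 = 524.81 kg/min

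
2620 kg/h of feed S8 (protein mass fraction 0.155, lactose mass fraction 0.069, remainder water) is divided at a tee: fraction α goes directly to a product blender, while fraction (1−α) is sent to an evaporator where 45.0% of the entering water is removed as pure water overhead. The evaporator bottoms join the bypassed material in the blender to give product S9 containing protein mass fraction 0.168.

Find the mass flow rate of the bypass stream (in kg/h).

2039 kg/h

All 2620×0.155 = 406.1 kg/h of protein reaches S9, so S9 = 406.1/0.168 = 2417.3 kg/h and vapour = 202.74 kg/h.
The evaporator receives (1−α)·2620 of feed at 0.776 water and removes 0.450 of that water:
0.450×0.776×(1−α)×2620 = 202.74
(1−α) = 202.74/914.9 = 0.2216;  α = 0.7784.
Bypass flow = 0.7784×2620 = 2039.4 kg/h.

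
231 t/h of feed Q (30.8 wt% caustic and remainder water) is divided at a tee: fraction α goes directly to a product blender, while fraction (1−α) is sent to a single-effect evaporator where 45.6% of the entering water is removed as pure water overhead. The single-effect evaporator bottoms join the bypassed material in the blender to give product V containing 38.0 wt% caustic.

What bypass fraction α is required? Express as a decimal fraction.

All 231×0.308 = 71.148 t/h of caustic reaches V, so V = 71.148/0.380 = 187.23 t/h and vapour = 43.768 t/h.
The evaporator receives (1−α)·231 of feed at 0.692 water and removes 0.456 of that water:
0.456×0.692×(1−α)×231 = 43.768
(1−α) = 43.768/72.893 = 0.6005;  α = 0.3995.

0.400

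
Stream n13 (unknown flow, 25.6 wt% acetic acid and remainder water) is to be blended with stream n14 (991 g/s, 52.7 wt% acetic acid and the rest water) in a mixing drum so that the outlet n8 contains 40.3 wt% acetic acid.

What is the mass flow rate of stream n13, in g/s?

835.9 g/s

Let n13 be the unknown flow. Total out = 991 + n13.
acetic acid balance: 522.26 + 0.256·n13 = 0.403·(991 + n13)
(0.256 − 0.403)·n13 = 0.403×991 − 522.26 = -122.88
n13 = -122.88 / -0.147 = 835.95 g/s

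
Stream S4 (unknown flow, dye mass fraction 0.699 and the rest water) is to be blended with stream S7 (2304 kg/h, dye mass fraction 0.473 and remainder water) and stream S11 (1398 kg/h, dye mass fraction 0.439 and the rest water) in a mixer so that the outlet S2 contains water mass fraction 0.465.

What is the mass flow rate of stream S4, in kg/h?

1689 kg/h

Let S4 be the unknown flow. Total out = 3702 + S4.
water balance: 1998.5 + 0.301·S4 = 0.465·(3702 + S4)
(0.301 − 0.465)·S4 = 0.465×3702 − 1998.5 = -277.06
S4 = -277.06 / -0.164 = 1689.4 kg/h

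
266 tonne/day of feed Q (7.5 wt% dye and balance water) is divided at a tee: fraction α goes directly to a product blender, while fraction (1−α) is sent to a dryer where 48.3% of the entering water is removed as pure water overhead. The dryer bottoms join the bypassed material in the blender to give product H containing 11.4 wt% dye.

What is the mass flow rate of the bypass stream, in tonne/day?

All 266×0.075 = 19.95 tonne/day of dye reaches H, so H = 19.95/0.114 = 175 tonne/day and vapour = 91 tonne/day.
The evaporator receives (1−α)·266 of feed at 0.925 water and removes 0.483 of that water:
0.483×0.925×(1−α)×266 = 91
(1−α) = 91/118.84 = 0.7657;  α = 0.2343.
Bypass flow = 0.2343×266 = 62.318 tonne/day.

62.32 tonne/day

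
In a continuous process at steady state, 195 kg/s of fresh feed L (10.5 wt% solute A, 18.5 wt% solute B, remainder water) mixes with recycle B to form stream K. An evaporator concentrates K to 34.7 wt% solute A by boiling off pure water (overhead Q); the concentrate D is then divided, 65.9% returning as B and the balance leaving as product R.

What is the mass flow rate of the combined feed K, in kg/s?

309 kg/s

Overall solute A balance (none leaves overhead): solute A in fresh feed = solute A in product, i.e. 195×0.105 = (1−0.659)·D·0.347.
D = 20.475/(0.347×0.341) = 173.04 kg/s.
Recycle B = 0.659×173.04 = 114.03 kg/s.
Combined feed K = 195 + 114.03 = 309.03 kg/s.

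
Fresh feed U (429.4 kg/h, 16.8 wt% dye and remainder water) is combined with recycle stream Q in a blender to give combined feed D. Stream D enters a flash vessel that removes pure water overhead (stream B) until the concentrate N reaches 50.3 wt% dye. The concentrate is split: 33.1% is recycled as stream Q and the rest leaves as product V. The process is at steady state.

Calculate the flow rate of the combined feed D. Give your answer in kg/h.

500.4 kg/h

Overall dye balance (none leaves overhead): dye in fresh feed = dye in product, i.e. 429.4×0.168 = (1−0.331)·N·0.503.
N = 72.139/(0.503×0.669) = 214.38 kg/h.
Recycle Q = 0.331×214.38 = 70.959 kg/h.
Combined feed D = 429.4 + 70.959 = 500.36 kg/h.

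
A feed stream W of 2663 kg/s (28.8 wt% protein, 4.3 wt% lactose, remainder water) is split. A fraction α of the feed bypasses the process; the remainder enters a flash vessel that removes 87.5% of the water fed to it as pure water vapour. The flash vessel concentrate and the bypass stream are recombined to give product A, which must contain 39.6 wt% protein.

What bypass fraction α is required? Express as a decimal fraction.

All 2663×0.288 = 766.94 kg/s of protein reaches A, so A = 766.94/0.396 = 1936.7 kg/s and vapour = 726.27 kg/s.
The evaporator receives (1−α)·2663 of feed at 0.669 water and removes 0.875 of that water:
0.875×0.669×(1−α)×2663 = 726.27
(1−α) = 726.27/1558.9 = 0.4659;  α = 0.5341.

0.534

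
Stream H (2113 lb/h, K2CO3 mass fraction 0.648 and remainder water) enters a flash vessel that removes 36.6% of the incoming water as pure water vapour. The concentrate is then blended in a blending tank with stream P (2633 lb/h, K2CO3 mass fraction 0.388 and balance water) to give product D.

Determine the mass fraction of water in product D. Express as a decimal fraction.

0.466

Vapour removed = 0.366×0.352×2113 = 272.22 lb/h; concentrate = 1840.8 lb/h.
water reaching the mixer = 471.55 (from concentrate) + 2633×0.612 = 2082.9 lb/h.
Product flow = 1840.8 + 2633 = 4473.8 lb/h; water fraction = 0.466.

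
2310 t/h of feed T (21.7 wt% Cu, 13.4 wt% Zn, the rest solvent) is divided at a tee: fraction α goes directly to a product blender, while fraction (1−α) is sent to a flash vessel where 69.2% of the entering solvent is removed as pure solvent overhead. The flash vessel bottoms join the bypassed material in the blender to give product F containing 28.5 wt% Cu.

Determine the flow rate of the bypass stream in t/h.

All 2310×0.217 = 501.27 t/h of Cu reaches F, so F = 501.27/0.285 = 1758.8 t/h and vapour = 551.16 t/h.
The evaporator receives (1−α)·2310 of feed at 0.649 solvent and removes 0.692 of that solvent:
0.692×0.649×(1−α)×2310 = 551.16
(1−α) = 551.16/1037.4 = 0.5313;  α = 0.4687.
Bypass flow = 0.4687×2310 = 1082.8 t/h.

1083 t/h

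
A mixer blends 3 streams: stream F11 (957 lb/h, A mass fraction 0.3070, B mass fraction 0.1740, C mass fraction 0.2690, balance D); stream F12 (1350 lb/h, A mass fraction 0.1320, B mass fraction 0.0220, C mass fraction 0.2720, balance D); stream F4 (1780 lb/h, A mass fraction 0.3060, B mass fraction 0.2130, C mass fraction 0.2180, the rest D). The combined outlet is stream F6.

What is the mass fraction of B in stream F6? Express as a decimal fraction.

Total flow out = 957 + 1350 + 1780 = 4087 lb/h.
B in = 957×0.174 + 1350×0.022 + 1780×0.213 = 575.36 lb/h.
B mass fraction in F6 = 575.36/4087 = 0.1408.

0.1408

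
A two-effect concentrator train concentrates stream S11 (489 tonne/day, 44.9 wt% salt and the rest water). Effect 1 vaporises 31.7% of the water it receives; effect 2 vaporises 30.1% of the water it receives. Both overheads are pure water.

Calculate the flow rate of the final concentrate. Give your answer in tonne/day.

water in feed = 489×0.551 = 269.44 tonne/day.
After stage 1: water left = (1−0.317)×269.44 = 184.03; stream total = 403.59 tonne/day.
After stage 2: water left = (1−0.301)×184.03 = 128.63; final concentrate = 348.2 tonne/day.

348.2 tonne/day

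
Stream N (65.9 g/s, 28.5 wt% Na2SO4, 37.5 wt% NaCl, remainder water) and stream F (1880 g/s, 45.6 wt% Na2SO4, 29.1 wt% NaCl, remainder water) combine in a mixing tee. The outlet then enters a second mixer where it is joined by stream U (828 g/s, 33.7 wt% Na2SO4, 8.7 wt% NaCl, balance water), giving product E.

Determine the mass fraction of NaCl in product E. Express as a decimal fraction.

0.232

Overall, product flow = 2773.9 g/s.
NaCl in = 65.9×0.375 + 1880×0.291 + 828×0.087 = 643.83 g/s.
NaCl fraction in E = 0.232.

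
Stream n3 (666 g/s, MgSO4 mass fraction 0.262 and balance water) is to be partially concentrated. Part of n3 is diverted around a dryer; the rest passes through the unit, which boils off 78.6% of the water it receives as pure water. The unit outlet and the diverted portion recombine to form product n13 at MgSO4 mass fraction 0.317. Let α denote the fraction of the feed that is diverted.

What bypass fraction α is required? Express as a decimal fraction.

All 666×0.262 = 174.49 g/s of MgSO4 reaches n13, so n13 = 174.49/0.317 = 550.45 g/s and vapour = 115.55 g/s.
The evaporator receives (1−α)·666 of feed at 0.738 water and removes 0.786 of that water:
0.786×0.738×(1−α)×666 = 115.55
(1−α) = 115.55/386.33 = 0.2991;  α = 0.7009.

0.701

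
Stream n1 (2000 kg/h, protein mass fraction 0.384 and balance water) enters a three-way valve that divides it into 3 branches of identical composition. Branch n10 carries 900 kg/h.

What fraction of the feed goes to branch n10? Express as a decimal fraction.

0.450

Fraction to n10 = 900/2000 = 0.4500.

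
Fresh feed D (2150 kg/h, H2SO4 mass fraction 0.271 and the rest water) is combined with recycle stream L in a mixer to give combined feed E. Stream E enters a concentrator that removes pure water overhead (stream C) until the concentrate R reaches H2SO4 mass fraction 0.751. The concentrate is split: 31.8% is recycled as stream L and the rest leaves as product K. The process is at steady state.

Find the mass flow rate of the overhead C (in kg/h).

Overall H2SO4 balance (none leaves overhead): H2SO4 in fresh feed = H2SO4 in product, i.e. 2150×0.271 = (1−0.318)·R·0.751.
R = 582.65/(0.751×0.682) = 1137.6 kg/h.
Recycle L = 0.318×1137.6 = 361.75 kg/h.
Combined feed E = 2150 + 361.75 = 2511.8 kg/h.
Overhead C = E − R = 2511.8 − 1137.6 = 1374.2 kg/h.

1374 kg/h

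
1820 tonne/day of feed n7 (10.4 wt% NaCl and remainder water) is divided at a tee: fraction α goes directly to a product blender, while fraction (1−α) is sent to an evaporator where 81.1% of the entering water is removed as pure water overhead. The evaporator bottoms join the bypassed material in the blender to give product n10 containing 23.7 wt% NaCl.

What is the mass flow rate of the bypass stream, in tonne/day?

All 1820×0.104 = 189.28 tonne/day of NaCl reaches n10, so n10 = 189.28/0.237 = 798.65 tonne/day and vapour = 1021.4 tonne/day.
The evaporator receives (1−α)·1820 of feed at 0.896 water and removes 0.811 of that water:
0.811×0.896×(1−α)×1820 = 1021.4
(1−α) = 1021.4/1322.5 = 0.7723;  α = 0.2277.
Bypass flow = 0.2277×1820 = 414.45 tonne/day.

414.5 tonne/day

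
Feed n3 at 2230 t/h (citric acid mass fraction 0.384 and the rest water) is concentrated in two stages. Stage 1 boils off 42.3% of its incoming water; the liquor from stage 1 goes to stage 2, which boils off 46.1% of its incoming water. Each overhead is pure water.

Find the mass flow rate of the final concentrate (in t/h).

1284 t/h

water in feed = 2230×0.616 = 1373.7 t/h.
After stage 1: water left = (1−0.423)×1373.7 = 792.61; stream total = 1648.9 t/h.
After stage 2: water left = (1−0.461)×792.61 = 427.22; final concentrate = 1283.5 t/h.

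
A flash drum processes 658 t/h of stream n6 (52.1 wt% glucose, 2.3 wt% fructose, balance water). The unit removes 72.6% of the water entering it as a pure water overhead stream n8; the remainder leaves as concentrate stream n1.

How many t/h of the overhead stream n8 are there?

217.8 t/h

water entering = 658×0.456 = 300.05 t/h; overhead removed = 0.726×300.05 = 217.83 t/h.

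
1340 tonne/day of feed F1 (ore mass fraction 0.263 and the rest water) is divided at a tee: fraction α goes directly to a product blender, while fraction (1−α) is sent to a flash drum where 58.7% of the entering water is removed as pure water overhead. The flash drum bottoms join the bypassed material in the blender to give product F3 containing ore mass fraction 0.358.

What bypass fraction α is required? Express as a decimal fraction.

All 1340×0.263 = 352.42 tonne/day of ore reaches F3, so F3 = 352.42/0.358 = 984.41 tonne/day and vapour = 355.59 tonne/day.
The evaporator receives (1−α)·1340 of feed at 0.737 water and removes 0.587 of that water:
0.587×0.737×(1−α)×1340 = 355.59
(1−α) = 355.59/579.71 = 0.6134;  α = 0.3866.

0.387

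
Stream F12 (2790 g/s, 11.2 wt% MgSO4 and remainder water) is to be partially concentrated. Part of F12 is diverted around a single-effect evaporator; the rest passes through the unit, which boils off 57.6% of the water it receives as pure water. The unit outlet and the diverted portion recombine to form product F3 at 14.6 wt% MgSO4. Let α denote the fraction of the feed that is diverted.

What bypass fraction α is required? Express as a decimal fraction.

0.545

All 2790×0.112 = 312.48 g/s of MgSO4 reaches F3, so F3 = 312.48/0.146 = 2140.3 g/s and vapour = 649.73 g/s.
The evaporator receives (1−α)·2790 of feed at 0.888 water and removes 0.576 of that water:
0.576×0.888×(1−α)×2790 = 649.73
(1−α) = 649.73/1427.1 = 0.4553;  α = 0.5447.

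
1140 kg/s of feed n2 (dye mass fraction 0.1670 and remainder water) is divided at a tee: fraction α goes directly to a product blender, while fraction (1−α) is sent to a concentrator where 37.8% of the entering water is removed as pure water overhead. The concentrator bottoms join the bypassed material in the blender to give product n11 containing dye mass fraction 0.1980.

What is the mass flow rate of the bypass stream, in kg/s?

All 1140×0.167 = 190.38 kg/s of dye reaches n11, so n11 = 190.38/0.198 = 961.52 kg/s and vapour = 178.48 kg/s.
The evaporator receives (1−α)·1140 of feed at 0.833 water and removes 0.378 of that water:
0.378×0.833×(1−α)×1140 = 178.48
(1−α) = 178.48/358.96 = 0.4972;  α = 0.5028.
Bypass flow = 0.5028×1140 = 573.15 kg/s.

573.2 kg/s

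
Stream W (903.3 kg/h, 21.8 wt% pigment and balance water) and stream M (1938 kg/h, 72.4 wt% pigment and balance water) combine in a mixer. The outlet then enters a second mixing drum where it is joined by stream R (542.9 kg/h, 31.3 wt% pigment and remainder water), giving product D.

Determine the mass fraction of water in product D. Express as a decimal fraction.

Overall, product flow = 3384.2 kg/h.
water in = 903.3×0.782 + 1938×0.276 + 542.9×0.687 = 1614.2 kg/h.
water fraction in D = 0.477.

0.477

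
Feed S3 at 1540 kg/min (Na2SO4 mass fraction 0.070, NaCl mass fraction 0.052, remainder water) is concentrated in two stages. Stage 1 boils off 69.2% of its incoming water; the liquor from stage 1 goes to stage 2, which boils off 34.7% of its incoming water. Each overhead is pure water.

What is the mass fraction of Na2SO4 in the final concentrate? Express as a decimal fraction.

0.234

water in feed = 1540×0.878 = 1352.1 kg/min.
After stage 1: water left = (1−0.692)×1352.1 = 416.45; stream total = 604.33 kg/min.
After stage 2: water left = (1−0.347)×416.45 = 271.94; final concentrate = 459.82 kg/min.
Na2SO4 fraction = 107.8/459.82 = 0.234.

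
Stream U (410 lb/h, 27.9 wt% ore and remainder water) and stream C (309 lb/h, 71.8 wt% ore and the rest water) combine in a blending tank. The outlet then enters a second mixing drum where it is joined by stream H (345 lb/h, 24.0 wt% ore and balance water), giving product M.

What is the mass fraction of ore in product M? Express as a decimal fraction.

0.394

Overall, product flow = 1064 lb/h.
ore in = 410×0.279 + 309×0.718 + 345×0.240 = 419.05 lb/h.
ore fraction in M = 0.394.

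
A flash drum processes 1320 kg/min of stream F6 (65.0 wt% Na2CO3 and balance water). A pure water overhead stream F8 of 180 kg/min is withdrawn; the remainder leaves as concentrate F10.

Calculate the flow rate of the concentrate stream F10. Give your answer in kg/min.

1140 kg/min

Concentrate = 1320 − 180 = 1140 kg/min.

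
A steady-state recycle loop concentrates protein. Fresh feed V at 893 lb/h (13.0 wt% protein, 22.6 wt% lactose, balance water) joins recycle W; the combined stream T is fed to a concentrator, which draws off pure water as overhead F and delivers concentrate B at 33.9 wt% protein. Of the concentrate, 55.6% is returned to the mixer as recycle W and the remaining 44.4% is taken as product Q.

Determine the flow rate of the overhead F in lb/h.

Overall protein balance (none leaves overhead): protein in fresh feed = protein in product, i.e. 893×0.130 = (1−0.556)·B·0.339.
B = 116.09/(0.339×0.444) = 771.28 lb/h.
Recycle W = 0.556×771.28 = 428.83 lb/h.
Combined feed T = 893 + 428.83 = 1321.8 lb/h.
Overhead F = T − B = 1321.8 − 771.28 = 550.55 lb/h.

550.6 lb/h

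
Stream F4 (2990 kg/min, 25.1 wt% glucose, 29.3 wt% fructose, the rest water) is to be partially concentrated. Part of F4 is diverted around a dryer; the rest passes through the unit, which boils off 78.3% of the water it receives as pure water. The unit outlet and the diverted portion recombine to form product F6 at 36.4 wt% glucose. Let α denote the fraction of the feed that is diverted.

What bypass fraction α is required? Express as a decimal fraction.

0.131

All 2990×0.251 = 750.49 kg/min of glucose reaches F6, so F6 = 750.49/0.364 = 2061.8 kg/min and vapour = 928.21 kg/min.
The evaporator receives (1−α)·2990 of feed at 0.456 water and removes 0.783 of that water:
0.783×0.456×(1−α)×2990 = 928.21
(1−α) = 928.21/1067.6 = 0.8695;  α = 0.1305.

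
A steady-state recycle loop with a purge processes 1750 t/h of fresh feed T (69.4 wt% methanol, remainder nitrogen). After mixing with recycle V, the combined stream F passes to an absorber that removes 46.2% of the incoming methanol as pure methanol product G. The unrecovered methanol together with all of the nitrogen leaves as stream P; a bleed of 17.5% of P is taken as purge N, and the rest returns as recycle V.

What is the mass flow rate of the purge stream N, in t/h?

741.1 t/h

nitrogen enters only via T and leaves only via the purge: 1750×0.306 = 0.175×(nitrogen in P), and the absorber passes all nitrogen, so nitrogen in F = nitrogen in P = 3060 t/h.
methanol in F: m_A = 1750×0.694 + (1−0.175)·(1−0.462)·m_A, so m_A = 1214.5/0.5561 = 2183.8 t/h.
P = (1−0.462)×2183.8 + 3060 = 4234.9 t/h.
Purge N = 0.175×4234.9 = 741.1 t/h.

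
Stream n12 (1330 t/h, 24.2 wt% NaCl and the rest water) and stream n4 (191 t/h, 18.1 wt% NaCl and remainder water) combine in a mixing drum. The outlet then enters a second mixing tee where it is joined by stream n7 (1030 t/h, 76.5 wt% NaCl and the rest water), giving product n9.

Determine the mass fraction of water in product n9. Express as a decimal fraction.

Overall, product flow = 2551 t/h.
water in = 1330×0.758 + 191×0.819 + 1030×0.235 = 1406.6 t/h.
water fraction in n9 = 0.551.

0.551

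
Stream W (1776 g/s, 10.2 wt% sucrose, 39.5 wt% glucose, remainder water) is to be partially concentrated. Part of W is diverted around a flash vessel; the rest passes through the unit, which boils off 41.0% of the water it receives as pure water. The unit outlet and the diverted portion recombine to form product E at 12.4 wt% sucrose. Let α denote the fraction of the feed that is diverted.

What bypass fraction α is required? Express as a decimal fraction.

0.140

All 1776×0.102 = 181.15 g/s of sucrose reaches E, so E = 181.15/0.124 = 1460.9 g/s and vapour = 315.1 g/s.
The evaporator receives (1−α)·1776 of feed at 0.503 water and removes 0.410 of that water:
0.410×0.503×(1−α)×1776 = 315.1
(1−α) = 315.1/366.26 = 0.8603;  α = 0.1397.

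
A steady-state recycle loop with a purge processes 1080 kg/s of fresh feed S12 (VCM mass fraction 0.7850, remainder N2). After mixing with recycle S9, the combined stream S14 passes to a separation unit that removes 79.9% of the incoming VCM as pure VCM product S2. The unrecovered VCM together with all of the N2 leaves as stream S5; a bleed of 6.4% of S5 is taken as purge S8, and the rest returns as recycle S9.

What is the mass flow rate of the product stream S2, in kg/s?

VCM in S14: m_A = 1080×0.785 + (1−0.064)·(1−0.799)·m_A, so m_A = 847.8/0.8119 = 1044.3 kg/s.
Product S2 = 0.799×1044.3 = 834.37 kg/s.

834.4 kg/s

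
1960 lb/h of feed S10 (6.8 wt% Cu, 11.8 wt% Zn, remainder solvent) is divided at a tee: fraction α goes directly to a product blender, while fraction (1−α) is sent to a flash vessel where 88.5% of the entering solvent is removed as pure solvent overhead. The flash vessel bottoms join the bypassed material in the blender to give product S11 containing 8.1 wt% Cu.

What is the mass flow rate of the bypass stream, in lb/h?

1523 lb/h

All 1960×0.068 = 133.28 lb/h of Cu reaches S11, so S11 = 133.28/0.081 = 1645.4 lb/h and vapour = 314.57 lb/h.
The evaporator receives (1−α)·1960 of feed at 0.814 solvent and removes 0.885 of that solvent:
0.885×0.814×(1−α)×1960 = 314.57
(1−α) = 314.57/1412 = 0.2228;  α = 0.7772.
Bypass flow = 0.7772×1960 = 1523.3 lb/h.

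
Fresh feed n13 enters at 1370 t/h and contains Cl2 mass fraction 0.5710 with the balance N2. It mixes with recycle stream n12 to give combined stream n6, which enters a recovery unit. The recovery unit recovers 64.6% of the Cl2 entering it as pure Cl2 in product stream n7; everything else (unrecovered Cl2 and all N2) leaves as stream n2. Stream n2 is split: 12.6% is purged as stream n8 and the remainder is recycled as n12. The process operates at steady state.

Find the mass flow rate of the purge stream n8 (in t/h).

638.3 t/h

N2 enters only via n13 and leaves only via the purge: 1370×0.429 = 0.126×(N2 in n2), and the recovery unit passes all N2, so N2 in n6 = N2 in n2 = 4664.5 t/h.
Cl2 in n6: m_A = 1370×0.571 + (1−0.126)·(1−0.646)·m_A, so m_A = 782.27/0.6906 = 1132.7 t/h.
n2 = (1−0.646)×1132.7 + 4664.5 = 5065.5 t/h.
Purge n8 = 0.126×5065.5 = 638.25 t/h.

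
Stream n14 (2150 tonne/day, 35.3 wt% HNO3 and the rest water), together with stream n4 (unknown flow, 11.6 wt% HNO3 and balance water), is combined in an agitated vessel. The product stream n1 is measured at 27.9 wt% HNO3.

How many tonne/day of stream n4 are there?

Let n4 be the unknown flow. Total out = 2150 + n4.
HNO3 balance: 758.95 + 0.116·n4 = 0.279·(2150 + n4)
(0.116 − 0.279)·n4 = 0.279×2150 − 758.95 = -159.1
n4 = -159.1 / -0.163 = 976.07 tonne/day

976.1 tonne/day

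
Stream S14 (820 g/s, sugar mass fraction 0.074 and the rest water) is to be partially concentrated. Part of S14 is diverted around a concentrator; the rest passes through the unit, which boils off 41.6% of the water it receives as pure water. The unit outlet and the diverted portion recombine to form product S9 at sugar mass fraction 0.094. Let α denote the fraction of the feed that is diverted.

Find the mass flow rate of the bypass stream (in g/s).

367.1 g/s

All 820×0.074 = 60.68 g/s of sugar reaches S9, so S9 = 60.68/0.094 = 645.53 g/s and vapour = 174.47 g/s.
The evaporator receives (1−α)·820 of feed at 0.926 water and removes 0.416 of that water:
0.416×0.926×(1−α)×820 = 174.47
(1−α) = 174.47/315.88 = 0.5523;  α = 0.4477.
Bypass flow = 0.4477×820 = 367.09 g/s.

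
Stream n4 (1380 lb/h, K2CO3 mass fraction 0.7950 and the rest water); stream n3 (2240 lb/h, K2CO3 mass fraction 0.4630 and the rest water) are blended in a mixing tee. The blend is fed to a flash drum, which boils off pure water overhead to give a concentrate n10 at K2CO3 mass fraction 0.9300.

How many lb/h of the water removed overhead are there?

1325 lb/h

K2CO3 entering = 1380×0.795 + 2240×0.463 = 2134.2 lb/h.
All K2CO3 reports to n10, so n10 = 2134.2/0.930 = 2294.9 lb/h.
Total feed = 3620 lb/h; overhead = 3620 − 2294.9 = 1325.1 lb/h.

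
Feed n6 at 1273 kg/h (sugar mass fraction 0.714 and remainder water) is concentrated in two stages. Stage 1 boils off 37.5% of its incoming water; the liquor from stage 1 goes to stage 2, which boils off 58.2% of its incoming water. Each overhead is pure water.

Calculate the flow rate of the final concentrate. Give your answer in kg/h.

water in feed = 1273×0.286 = 364.08 kg/h.
After stage 1: water left = (1−0.375)×364.08 = 227.55; stream total = 1136.5 kg/h.
After stage 2: water left = (1−0.582)×227.55 = 95.115; final concentrate = 1004 kg/h.

1004 kg/h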